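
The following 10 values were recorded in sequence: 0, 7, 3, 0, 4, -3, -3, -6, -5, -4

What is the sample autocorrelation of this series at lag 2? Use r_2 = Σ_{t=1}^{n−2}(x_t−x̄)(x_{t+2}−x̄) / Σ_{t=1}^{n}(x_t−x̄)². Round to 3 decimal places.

Mean x̄ = (0 + 7 + 3 + 0 + 4 − 3 − 3 − 6 − 5 − 4)/10 = -0.7000
Numerator Σ_{t=1}^{8}(x_t−x̄)(x_{t+2}−x̄) = 52.5200
Denominator Σ(x_t−x̄)² = 164.1000
r_2 = 52.5200 / 164.1000 = 0.320

0.320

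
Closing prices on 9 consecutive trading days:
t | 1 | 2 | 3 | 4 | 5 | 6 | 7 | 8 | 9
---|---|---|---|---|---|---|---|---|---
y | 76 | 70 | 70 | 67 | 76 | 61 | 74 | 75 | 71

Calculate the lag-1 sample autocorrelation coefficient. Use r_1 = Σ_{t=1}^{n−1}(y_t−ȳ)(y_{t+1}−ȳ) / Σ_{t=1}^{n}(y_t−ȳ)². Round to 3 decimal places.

-0.454

Mean ȳ = (76 + 70 + 70 + 67 + 76 + 61 + 74 + 75 + 71)/9 = 71.1111
Numerator Σ_{t=1}^{8}(y_t−ȳ)(y_{t+1}−ȳ) = -87.5679
Denominator Σ(y_t−ȳ)² = 192.8889
r_1 = -87.5679 / 192.8889 = -0.454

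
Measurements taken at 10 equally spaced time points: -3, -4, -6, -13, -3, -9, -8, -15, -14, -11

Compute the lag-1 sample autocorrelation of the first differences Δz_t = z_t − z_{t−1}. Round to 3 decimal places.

First differences Δz: -1, -2, -7, 10, -6, 1, -7, 1, 3
Mean of differences = -0.8889
Numerator Σ(Δz_t−Δz̄)(Δz_{t+1}−Δz̄) = -140.6790
Denominator Σ(Δz_t−Δz̄)² = 242.8889
r_1(Δz) = -140.6790 / 242.8889 = -0.579

-0.579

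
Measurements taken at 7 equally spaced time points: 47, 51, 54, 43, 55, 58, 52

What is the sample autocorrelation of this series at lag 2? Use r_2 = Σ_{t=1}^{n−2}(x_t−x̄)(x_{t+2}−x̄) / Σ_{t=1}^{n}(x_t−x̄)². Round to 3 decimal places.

-0.338

Mean x̄ = (47 + 51 + 54 + 43 + 55 + 58 + 52)/7 = 51.4286
Deviations from mean: -4.4286, -0.4286, 2.5714, -8.4286, 3.5714, 6.5714, 0.5714
Numerator Σ_{t=1}^{5}(x_t−x̄)(x_{t+2}−x̄) = -51.9388
Denominator Σ(x_t−x̄)² = 153.7143
r_2 = -51.9388 / 153.7143 = -0.338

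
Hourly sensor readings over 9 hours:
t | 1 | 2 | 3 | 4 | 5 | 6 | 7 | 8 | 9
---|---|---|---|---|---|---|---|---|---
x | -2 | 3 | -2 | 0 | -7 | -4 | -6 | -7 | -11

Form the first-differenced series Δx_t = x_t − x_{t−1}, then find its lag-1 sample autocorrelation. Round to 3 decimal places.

-0.672

First differences Δx: 5, -5, 2, -7, 3, -2, -1, -4
Mean of differences = -1.1250
Numerator Σ(Δx_t−Δx̄)(Δx_{t+1}−Δx̄) = -82.5156
Denominator Σ(Δx_t−Δx̄)² = 122.8750
r_1(Δx) = -82.5156 / 122.8750 = -0.672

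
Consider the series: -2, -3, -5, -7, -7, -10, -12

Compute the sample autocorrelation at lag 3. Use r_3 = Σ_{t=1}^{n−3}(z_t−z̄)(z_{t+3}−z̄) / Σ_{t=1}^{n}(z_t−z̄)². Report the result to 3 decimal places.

Mean z̄ = (-2 − 3 − 5 − 7 − 7 − 10 − 12)/7 = -6.5714
Deviations from mean: 4.5714, 3.5714, 1.5714, -0.4286, -0.4286, -3.4286, -5.4286
Σ(z_t−z̄)(z_{t+3}−z̄) = (-1.9592) + (-1.5306) + (-5.3878) + (2.3265) = -6.5510
Denominator Σ(z_t−z̄)² = 77.7143
r_3 = -6.5510 / 77.7143 = -0.084

-0.084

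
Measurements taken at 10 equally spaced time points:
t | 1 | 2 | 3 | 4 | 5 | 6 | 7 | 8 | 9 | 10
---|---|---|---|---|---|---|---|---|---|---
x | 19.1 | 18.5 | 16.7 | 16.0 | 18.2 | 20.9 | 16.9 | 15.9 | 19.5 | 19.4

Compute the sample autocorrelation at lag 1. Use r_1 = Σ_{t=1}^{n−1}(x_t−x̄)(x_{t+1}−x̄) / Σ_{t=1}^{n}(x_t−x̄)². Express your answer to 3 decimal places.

0.035

Mean x̄ = (19.1 + 18.5 + 16.7 + 16.0 + 18.2 + 20.9 + 16.9 + 15.9 + 19.5 + 19.4)/10 = 18.1100
Numerator Σ_{t=1}^{9}(x_t−x̄)(x_{t+1}−x̄) = 0.8919
Denominator Σ(x_t−x̄)² = 25.3090
r_1 = 0.8919 / 25.3090 = 0.035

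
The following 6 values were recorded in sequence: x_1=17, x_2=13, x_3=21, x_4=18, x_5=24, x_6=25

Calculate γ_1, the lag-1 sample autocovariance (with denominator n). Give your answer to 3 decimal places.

3.759

Mean x̄ = (17 + 13 + 21 + 18 + 24 + 25)/6 = 19.6667
Σ_{t=1}^{5}(x_t−x̄)(x_{t+1}−x̄) = 22.5556
γ_1 = 22.5556 / 6 = 3.759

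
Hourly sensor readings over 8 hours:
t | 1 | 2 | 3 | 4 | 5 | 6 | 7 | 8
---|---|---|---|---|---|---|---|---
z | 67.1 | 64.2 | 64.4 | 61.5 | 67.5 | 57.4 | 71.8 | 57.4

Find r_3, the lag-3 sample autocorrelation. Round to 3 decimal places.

-0.296

Mean z̄ = (67.1 + 64.2 + 64.4 + 61.5 + 67.5 + 57.4 + 71.8 + 57.4)/8 = 63.9125
Deviations from mean: 3.1875, 0.2875, 0.4875, -2.4125, 3.5875, -6.5125, 7.8875, -6.5125
Σ(z_t−z̄)(z_{t+3}−z̄) = (-7.6898) + (1.0314) + (-3.1748) + (-19.0286) + (-23.3636) = -52.2255
Denominator Σ(z_t−z̄)² = 176.2088
r_3 = -52.2255 / 176.2088 = -0.296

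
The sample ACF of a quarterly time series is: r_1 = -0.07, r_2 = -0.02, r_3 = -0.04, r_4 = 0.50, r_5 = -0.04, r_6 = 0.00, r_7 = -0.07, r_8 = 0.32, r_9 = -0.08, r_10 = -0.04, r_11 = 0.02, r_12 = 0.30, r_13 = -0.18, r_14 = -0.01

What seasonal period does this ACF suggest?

4

The largest autocorrelation is r_4 = 0.50, with weaker echoes at lags 8 (0.32) and 12 (0.30); the remaining lags stay at or below 0.02.
The dominant spike at lag 4 indicates a seasonal period of 4.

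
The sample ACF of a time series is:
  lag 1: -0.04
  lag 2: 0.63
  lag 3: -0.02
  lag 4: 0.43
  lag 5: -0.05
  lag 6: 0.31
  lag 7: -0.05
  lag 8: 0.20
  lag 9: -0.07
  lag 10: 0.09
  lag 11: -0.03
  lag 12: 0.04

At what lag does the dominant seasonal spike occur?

2

The largest autocorrelation is r_2 = 0.63, with weaker echoes at lags 4 (0.43), 6 (0.31) and 8 (0.20); the remaining lags stay at or below 0.09.
The dominant spike at lag 2 indicates a seasonal period of 2.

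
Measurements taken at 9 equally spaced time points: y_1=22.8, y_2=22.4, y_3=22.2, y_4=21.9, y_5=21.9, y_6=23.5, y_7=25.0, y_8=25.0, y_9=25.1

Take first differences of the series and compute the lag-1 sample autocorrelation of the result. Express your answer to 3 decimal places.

First differences Δy: -0.4, -0.2, -0.3, 0.0, 1.6, 1.5, 0.0, 0.1
Mean of differences = 0.2875
Numerator Σ(Δy_t−Δȳ)(Δy_{t+1}−Δȳ) = 1.7098
Denominator Σ(Δy_t−Δȳ)² = 4.4488
r_1(Δy) = 1.7098 / 4.4488 = 0.384

0.384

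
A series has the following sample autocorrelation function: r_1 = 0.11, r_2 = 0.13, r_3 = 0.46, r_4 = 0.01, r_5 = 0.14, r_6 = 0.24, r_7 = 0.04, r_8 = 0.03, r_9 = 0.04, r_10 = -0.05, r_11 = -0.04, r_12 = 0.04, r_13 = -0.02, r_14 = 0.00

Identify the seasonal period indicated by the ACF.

3

The largest autocorrelation is r_3 = 0.46, with a weaker echo at lag 6 (0.24); the remaining lags stay at or below 0.14.
The dominant spike at lag 3 indicates a seasonal period of 3.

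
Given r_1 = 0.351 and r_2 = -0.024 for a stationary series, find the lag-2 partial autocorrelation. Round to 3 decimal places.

φ_{22} = (r_2 − r_1²) / (1 − r_1²)
r_1² = (0.351)² = 0.123201
Numerator = -0.024 − 0.1232 = -0.1472; denominator = 1 − 0.1232 = 0.8768
φ_{22} = -0.1472 / 0.8768 = -0.168

-0.168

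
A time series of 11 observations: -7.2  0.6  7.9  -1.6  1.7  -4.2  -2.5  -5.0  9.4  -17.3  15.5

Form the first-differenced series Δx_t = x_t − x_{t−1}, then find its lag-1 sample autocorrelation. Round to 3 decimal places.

-0.607

First differences Δx: 7.8, 7.3, -9.5, 3.3, -5.9, 1.7, -2.5, 14.4, -26.7, 32.8
Mean of differences = 2.2700
Numerator Σ(Δx_t−Δx̄)(Δx_{t+1}−Δx̄) = -1338.2699
Denominator Σ(Δx_t−Δx̄)² = 2203.7810
r_1(Δx) = -1338.2699 / 2203.7810 = -0.607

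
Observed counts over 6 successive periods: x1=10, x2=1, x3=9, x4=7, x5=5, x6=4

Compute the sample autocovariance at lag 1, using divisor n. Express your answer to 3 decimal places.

-5.167

Mean x̄ = (10 + 1 + 9 + 7 + 5 + 4)/6 = 6.0000
Deviations: 4.0000, -5.0000, 3.0000, 1.0000, -1.0000, -2.0000
Σ_{t=1}^{5}(x_t−x̄)(x_{t+1}−x̄) = -31.0000
γ_1 = -31.0000 / 6 = -5.167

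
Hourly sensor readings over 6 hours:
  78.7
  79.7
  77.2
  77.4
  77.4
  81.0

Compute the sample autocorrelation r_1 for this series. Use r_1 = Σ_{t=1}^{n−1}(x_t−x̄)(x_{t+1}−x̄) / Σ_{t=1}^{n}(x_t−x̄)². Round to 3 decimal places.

-0.108

Mean x̄ = (78.7 + 79.7 + 77.2 + 77.4 + 77.4 + 81.0)/6 = 78.5667
Deviations from mean: 0.1333, 1.1333, -1.3667, -1.1667, -1.1667, 2.4333
Numerator Σ_{t=1}^{5}(x_t−x̄)(x_{t+1}−x̄) = -1.2811
Denominator Σ(x_t−x̄)² = 11.8133
r_1 = -1.2811 / 11.8133 = -0.108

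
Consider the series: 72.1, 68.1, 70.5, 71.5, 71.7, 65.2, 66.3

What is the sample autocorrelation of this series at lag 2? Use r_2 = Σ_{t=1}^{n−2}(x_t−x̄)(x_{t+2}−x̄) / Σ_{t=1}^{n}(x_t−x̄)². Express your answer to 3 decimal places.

Mean x̄ = (72.1 + 68.1 + 70.5 + 71.5 + 71.7 + 65.2 + 66.3)/7 = 69.3429
Deviations from mean: 2.7571, -1.2429, 1.1571, 2.1571, 2.3571, -4.1429, -3.0429
Numerator Σ_{t=1}^{5}(x_t−x̄)(x_{t+2}−x̄) = -12.8722
Denominator Σ(x_t−x̄)² = 47.1171
r_2 = -12.8722 / 47.1171 = -0.273

-0.273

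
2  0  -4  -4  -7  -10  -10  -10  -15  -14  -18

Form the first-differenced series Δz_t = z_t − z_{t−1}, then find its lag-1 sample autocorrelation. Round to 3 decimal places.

First differences Δz: -2, -4, 0, -3, -3, 0, 0, -5, 1, -4
Mean of differences = -2.0000
Numerator Σ(Δz_t−Δz̄)(Δz_{t+1}−Δz̄) = -24.0000
Denominator Σ(Δz_t−Δz̄)² = 40.0000
r_1(Δz) = -24.0000 / 40.0000 = -0.600

-0.600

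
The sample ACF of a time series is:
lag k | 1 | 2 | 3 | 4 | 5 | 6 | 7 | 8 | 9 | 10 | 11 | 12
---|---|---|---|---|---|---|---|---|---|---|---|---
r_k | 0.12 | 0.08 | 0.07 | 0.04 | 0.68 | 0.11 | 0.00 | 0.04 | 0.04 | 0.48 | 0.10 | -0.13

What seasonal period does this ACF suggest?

The largest autocorrelation is r_5 = 0.68, with a weaker echo at lag 10 (0.48); the remaining lags stay at or below 0.12.
The dominant spike at lag 5 indicates a seasonal period of 5.

5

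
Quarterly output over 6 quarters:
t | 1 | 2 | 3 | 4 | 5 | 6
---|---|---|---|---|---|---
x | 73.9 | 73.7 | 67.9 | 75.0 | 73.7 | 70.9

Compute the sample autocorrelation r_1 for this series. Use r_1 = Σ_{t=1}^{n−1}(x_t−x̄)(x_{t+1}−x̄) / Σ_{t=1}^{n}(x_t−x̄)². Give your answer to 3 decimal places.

-0.410

Mean x̄ = (73.9 + 73.7 + 67.9 + 75.0 + 73.7 + 70.9)/6 = 72.5167
Deviations from mean: 1.3833, 1.1833, -4.6167, 2.4833, 1.1833, -1.6167
Σ(x_t−x̄)(x_{t+1}−x̄) = (1.6369) + (-5.4631) + (-11.4647) + (2.9386) + (-1.9131) = -14.2653
Denominator Σ(x_t−x̄)² = 34.8083
r_1 = -14.2653 / 34.8083 = -0.410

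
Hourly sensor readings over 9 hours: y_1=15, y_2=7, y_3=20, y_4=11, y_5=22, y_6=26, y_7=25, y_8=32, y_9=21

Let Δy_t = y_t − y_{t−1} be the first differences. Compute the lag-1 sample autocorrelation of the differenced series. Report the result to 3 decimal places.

First differences Δy: -8, 13, -9, 11, 4, -1, 7, -11
Mean of differences = 0.7500
Numerator Σ(Δy_t−Δȳ)(Δy_{t+1}−Δȳ) = -383.3125
Denominator Σ(Δy_t−Δȳ)² = 617.5000
r_1(Δy) = -383.3125 / 617.5000 = -0.621

-0.621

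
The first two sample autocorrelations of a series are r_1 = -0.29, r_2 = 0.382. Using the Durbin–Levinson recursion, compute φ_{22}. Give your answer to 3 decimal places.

0.325

φ_{22} = (r_2 − r_1²) / (1 − r_1²)
r_1² = (-0.29)² = 0.0841
Numerator = 0.382 − 0.0841 = 0.2979; denominator = 1 − 0.0841 = 0.9159
φ_{22} = 0.2979 / 0.9159 = 0.325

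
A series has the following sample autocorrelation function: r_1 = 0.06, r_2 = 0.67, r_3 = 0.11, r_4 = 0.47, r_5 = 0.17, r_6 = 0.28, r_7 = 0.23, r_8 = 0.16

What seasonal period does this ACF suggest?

2

The largest autocorrelation is r_2 = 0.67, with weaker echoes at lags 4 (0.47) and 6 (0.28); the remaining lags stay at or below 0.23.
The dominant spike at lag 2 indicates a seasonal period of 2.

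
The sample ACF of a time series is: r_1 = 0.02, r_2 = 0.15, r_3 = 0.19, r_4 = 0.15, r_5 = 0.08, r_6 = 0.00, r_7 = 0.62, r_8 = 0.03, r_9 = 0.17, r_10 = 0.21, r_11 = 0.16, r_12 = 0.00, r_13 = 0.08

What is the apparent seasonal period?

7

The largest autocorrelation is r_7 = 0.62; the remaining lags stay at or below 0.21.
The dominant spike at lag 7 indicates a seasonal period of 7.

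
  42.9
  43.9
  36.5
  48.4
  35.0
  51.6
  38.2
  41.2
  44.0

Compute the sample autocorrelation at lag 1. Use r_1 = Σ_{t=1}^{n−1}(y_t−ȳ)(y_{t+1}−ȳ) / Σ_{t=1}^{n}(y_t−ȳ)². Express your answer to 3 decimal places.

Mean ȳ = (42.9 + 43.9 + 36.5 + 48.4 + 35.0 + 51.6 + 38.2 + 41.2 + 44.0)/9 = 42.4111
Numerator Σ_{t=1}^{8}(y_t−ȳ)(y_{t+1}−ȳ) = -191.4779
Denominator Σ(y_t−ȳ)² = 234.3489
r_1 = -191.4779 / 234.3489 = -0.817

-0.817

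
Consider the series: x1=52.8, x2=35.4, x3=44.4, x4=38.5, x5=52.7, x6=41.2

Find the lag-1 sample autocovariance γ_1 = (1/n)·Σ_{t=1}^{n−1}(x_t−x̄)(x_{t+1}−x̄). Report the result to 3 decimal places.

-25.454

Mean x̄ = (52.8 + 35.4 + 44.4 + 38.5 + 52.7 + 41.2)/6 = 44.1667
Σ_{t=1}^{5}(x_t−x̄)(x_{t+1}−x̄) = -152.7244
γ_1 = -152.7244 / 6 = -25.454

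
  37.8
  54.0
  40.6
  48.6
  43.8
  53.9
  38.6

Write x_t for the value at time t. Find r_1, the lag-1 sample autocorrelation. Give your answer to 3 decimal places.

Mean x̄ = (37.8 + 54.0 + 40.6 + 48.6 + 43.8 + 53.9 + 38.6)/7 = 45.3286
Deviations from mean: -7.5286, 8.6714, -4.7286, 3.2714, -1.5286, 8.5714, -6.7286
Σ(x_t−x̄)(x_{t+1}−x̄) = (-65.2835) + (-41.0035) + (-15.4692) + (-5.0006) + (-13.1020) + (-57.6735) = -197.5322
Denominator Σ(x_t−x̄)² = 286.0143
r_1 = -197.5322 / 286.0143 = -0.691

-0.691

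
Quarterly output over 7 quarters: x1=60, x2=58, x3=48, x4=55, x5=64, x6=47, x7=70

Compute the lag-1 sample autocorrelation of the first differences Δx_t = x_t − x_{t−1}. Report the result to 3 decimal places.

First differences Δx: -2, -10, 7, 9, -17, 23
Mean of differences = 1.6667
Numerator Σ(Δx_t−Δx̄)(Δx_{t+1}−Δx̄) = -515.4444
Denominator Σ(Δx_t−Δx̄)² = 1035.3333
r_1(Δx) = -515.4444 / 1035.3333 = -0.498

-0.498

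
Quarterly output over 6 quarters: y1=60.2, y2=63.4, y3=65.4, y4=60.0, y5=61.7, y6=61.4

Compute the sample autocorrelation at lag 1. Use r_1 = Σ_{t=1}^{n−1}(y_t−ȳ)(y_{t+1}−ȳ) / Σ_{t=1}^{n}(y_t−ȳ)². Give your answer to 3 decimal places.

-0.180

Mean ȳ = (60.2 + 63.4 + 65.4 + 60.0 + 61.7 + 61.4)/6 = 62.0167
Σ(y_t−ȳ)(y_{t+1}−ȳ) = (-2.5131) + (4.6803) + (-6.8231) + (0.6386) + (0.1953) = -3.8219
Denominator Σ(y_t−ȳ)² = 21.2083
r_1 = -3.8219 / 21.2083 = -0.180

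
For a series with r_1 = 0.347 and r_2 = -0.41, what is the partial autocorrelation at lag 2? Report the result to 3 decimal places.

-0.603

φ_{22} = (r_2 − r_1²) / (1 − r_1²)
r_1² = (0.347)² = 0.120409
Numerator = -0.41 − 0.1204 = -0.5304; denominator = 1 − 0.1204 = 0.8796
φ_{22} = -0.5304 / 0.8796 = -0.603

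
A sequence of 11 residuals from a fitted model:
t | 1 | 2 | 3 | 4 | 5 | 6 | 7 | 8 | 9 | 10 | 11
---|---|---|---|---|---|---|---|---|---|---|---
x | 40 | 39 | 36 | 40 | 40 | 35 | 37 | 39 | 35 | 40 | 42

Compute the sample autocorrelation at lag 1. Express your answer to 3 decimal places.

-0.087

Mean x̄ = (40 + 39 + 36 + 40 + 40 + 35 + 37 + 39 + 35 + 40 + 42)/11 = 38.4545
Numerator Σ_{t=1}^{10}(x_t−x̄)(x_{t+1}−x̄) = -4.7521
Denominator Σ(x_t−x̄)² = 54.7273
r_1 = -4.7521 / 54.7273 = -0.087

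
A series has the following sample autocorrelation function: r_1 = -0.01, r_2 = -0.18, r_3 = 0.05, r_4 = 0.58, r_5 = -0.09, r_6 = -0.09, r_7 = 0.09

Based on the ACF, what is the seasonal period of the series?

The largest autocorrelation is r_4 = 0.58; the remaining lags stay at or below 0.09.
The dominant spike at lag 4 indicates a seasonal period of 4.

4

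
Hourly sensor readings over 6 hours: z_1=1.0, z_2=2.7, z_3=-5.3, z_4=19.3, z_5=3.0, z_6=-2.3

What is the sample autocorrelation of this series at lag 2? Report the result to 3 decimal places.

Mean z̄ = (1.0 + 2.7 − 5.3 + 19.3 + 3.0 − 2.3)/6 = 3.0667
Deviations from mean: -2.0667, -0.3667, -8.3667, 16.2333, -0.0667, -5.3667
Numerator Σ_{t=1}^{4}(z_t−z̄)(z_{t+2}−z̄) = -75.2222
Denominator Σ(z_t−z̄)² = 366.7333
r_2 = -75.2222 / 366.7333 = -0.205

-0.205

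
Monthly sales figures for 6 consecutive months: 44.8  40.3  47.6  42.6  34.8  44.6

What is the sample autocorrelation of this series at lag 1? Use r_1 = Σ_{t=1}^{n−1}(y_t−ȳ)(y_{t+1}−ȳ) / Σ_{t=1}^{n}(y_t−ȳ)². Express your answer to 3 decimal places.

-0.330

Mean ȳ = (44.8 + 40.3 + 47.6 + 42.6 + 34.8 + 44.6)/6 = 42.4500
Deviations from mean: 2.3500, -2.1500, 5.1500, 0.1500, -7.6500, 2.1500
Σ(y_t−ȳ)(y_{t+1}−ȳ) = (-5.0525) + (-11.0725) + (0.7725) + (-1.1475) + (-16.4475) = -32.9475
Denominator Σ(y_t−ȳ)² = 99.8350
r_1 = -32.9475 / 99.8350 = -0.330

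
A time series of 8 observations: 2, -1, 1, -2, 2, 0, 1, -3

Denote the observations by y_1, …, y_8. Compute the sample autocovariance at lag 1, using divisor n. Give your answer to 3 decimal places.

Mean ȳ = (2 − 1 + 1 − 2 + 2 + 0 + 1 − 3)/8 = 0.0000
Σ_{t=1}^{7}(y_t−ȳ)(y_{t+1}−ȳ) = -12.0000
γ_1 = -12.0000 / 8 = -1.500

-1.500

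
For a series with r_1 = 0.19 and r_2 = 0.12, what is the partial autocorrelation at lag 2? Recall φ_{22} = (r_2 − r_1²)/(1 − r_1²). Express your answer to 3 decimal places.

0.087

φ_{22} = (r_2 − r_1²) / (1 − r_1²)
r_1² = (0.19)² = 0.0361
Numerator = 0.12 − 0.0361 = 0.0839; denominator = 1 − 0.0361 = 0.9639
φ_{22} = 0.0839 / 0.9639 = 0.087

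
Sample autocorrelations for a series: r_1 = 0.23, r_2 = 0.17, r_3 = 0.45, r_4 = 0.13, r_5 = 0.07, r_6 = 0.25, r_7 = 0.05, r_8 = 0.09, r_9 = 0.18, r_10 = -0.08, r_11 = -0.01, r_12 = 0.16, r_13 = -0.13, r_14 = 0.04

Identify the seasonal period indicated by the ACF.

3

The largest autocorrelation is r_3 = 0.45, with a weaker echo at lag 6 (0.25); the remaining lags stay at or below 0.23. The elevated value at lag 1 (0.23), dropping to 0.17 at lag 2, reflects decaying short-term dependence rather than seasonality.
The dominant spike at lag 3 indicates a seasonal period of 3.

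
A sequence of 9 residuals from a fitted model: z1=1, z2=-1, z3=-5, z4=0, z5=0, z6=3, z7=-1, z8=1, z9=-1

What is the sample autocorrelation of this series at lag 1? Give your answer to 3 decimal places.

-0.056

Mean z̄ = (1 − 1 − 5 + 0 + 0 + 3 − 1 + 1 − 1)/9 = -0.3333
Numerator Σ_{t=1}^{8}(z_t−z̄)(z_{t+1}−z̄) = -2.1111
Denominator Σ(z_t−z̄)² = 38.0000
r_1 = -2.1111 / 38.0000 = -0.056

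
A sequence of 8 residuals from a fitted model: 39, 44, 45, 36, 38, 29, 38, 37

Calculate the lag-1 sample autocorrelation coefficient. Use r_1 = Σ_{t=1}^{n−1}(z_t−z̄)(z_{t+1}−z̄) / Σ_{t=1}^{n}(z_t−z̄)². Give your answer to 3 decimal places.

Mean z̄ = (39 + 44 + 45 + 36 + 38 + 29 + 38 + 37)/8 = 38.2500
Σ(z_t−z̄)(z_{t+1}−z̄) = (4.3125) + (38.8125) + (-15.1875) + (0.5625) + (2.3125) + (2.3125) + (0.3125) = 33.4375
Denominator Σ(z_t−z̄)² = 171.5000
r_1 = 33.4375 / 171.5000 = 0.195

0.195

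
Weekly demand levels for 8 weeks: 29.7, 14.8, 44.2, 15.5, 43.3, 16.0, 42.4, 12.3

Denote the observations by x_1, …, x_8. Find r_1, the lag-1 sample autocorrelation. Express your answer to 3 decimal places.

-0.848

Mean x̄ = (29.7 + 14.8 + 44.2 + 15.5 + 43.3 + 16.0 + 42.4 + 12.3)/8 = 27.2750
Σ(x_t−x̄)(x_{t+1}−x̄) = (-30.2519) + (-211.1394) + (-199.2919) + (-188.6944) + (-180.6819) + (-170.5344) + (-226.4969) = -1207.0906
Denominator Σ(x_t−x̄)² = 1423.5550
r_1 = -1207.0906 / 1423.5550 = -0.848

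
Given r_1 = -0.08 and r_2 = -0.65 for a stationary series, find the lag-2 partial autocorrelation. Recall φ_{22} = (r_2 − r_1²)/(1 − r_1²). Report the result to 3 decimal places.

φ_{22} = (r_2 − r_1²) / (1 − r_1²)
r_1² = (-0.08)² = 0.0064
Numerator = -0.65 − 0.0064 = -0.6564; denominator = 1 − 0.0064 = 0.9936
φ_{22} = -0.6564 / 0.9936 = -0.661

-0.661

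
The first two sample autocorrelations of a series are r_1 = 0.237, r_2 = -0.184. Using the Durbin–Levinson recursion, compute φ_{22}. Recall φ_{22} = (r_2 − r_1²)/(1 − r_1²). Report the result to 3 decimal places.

φ_{22} = (r_2 − r_1²) / (1 − r_1²)
r_1² = (0.237)² = 0.056169
Numerator = -0.184 − 0.0562 = -0.2402; denominator = 1 − 0.0562 = 0.9438
φ_{22} = -0.2402 / 0.9438 = -0.254

-0.254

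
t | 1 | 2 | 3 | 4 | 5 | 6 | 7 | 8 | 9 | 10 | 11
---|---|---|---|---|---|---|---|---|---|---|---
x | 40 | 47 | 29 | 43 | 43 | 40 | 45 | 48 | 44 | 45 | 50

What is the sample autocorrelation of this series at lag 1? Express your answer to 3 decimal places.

Mean x̄ = (40 + 47 + 29 + 43 + 43 + 40 + 45 + 48 + 44 + 45 + 50)/11 = 43.0909
Numerator Σ_{t=1}^{10}(x_t−x̄)(x_{t+1}−x̄) = -42.7355
Denominator Σ(x_t−x̄)² = 312.9091
r_1 = -42.7355 / 312.9091 = -0.137

-0.137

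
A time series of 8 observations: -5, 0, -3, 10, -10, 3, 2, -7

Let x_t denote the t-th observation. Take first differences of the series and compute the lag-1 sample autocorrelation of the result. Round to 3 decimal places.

First differences Δx: 5, -3, 13, -20, 13, -1, -9
Mean of differences = -0.2857
Numerator Σ(Δx_t−Δx̄)(Δx_{t+1}−Δx̄) = -577.5102
Denominator Σ(Δx_t−Δx̄)² = 853.4286
r_1(Δx) = -577.5102 / 853.4286 = -0.677

-0.677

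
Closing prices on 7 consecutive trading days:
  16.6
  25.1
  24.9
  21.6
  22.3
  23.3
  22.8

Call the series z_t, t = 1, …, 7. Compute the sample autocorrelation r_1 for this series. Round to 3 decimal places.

Mean z̄ = (16.6 + 25.1 + 24.9 + 21.6 + 22.3 + 23.3 + 22.8)/7 = 22.3714
Deviations from mean: -5.7714, 2.7286, 2.5286, -0.7714, -0.0714, 0.9286, 0.4286
Numerator Σ_{t=1}^{6}(z_t−z̄)(z_{t+1}−z̄) = -10.4122
Denominator Σ(z_t−z̄)² = 48.7943
r_1 = -10.4122 / 48.7943 = -0.213

-0.213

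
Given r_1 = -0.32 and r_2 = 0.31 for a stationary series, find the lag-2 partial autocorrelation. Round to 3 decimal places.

φ_{22} = (r_2 − r_1²) / (1 − r_1²)
r_1² = (-0.32)² = 0.1024
Numerator = 0.31 − 0.1024 = 0.2076; denominator = 1 − 0.1024 = 0.8976
φ_{22} = 0.2076 / 0.8976 = 0.231

0.231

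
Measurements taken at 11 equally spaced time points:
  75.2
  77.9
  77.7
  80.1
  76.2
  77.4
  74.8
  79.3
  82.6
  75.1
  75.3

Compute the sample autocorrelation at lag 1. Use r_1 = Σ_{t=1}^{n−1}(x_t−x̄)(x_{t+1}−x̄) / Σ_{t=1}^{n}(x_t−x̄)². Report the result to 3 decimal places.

Mean x̄ = (75.2 + 77.9 + 77.7 + 80.1 + 76.2 + 77.4 + 74.8 + 79.3 + 82.6 + 75.1 + 75.3)/11 = 77.4182
Numerator Σ_{t=1}^{10}(x_t−x̄)(x_{t+1}−x̄) = -5.6521
Denominator Σ(x_t−x̄)² = 61.0164
r_1 = -5.6521 / 61.0164 = -0.093

-0.093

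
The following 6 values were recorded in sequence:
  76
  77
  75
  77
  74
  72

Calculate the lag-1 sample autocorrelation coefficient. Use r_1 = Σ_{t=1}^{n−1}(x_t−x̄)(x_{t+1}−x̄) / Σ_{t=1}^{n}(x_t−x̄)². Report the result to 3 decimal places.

0.131

Mean x̄ = (76 + 77 + 75 + 77 + 74 + 72)/6 = 75.1667
Numerator Σ_{t=1}^{5}(x_t−x̄)(x_{t+1}−x̄) = 2.4722
Denominator Σ(x_t−x̄)² = 18.8333
r_1 = 2.4722 / 18.8333 = 0.131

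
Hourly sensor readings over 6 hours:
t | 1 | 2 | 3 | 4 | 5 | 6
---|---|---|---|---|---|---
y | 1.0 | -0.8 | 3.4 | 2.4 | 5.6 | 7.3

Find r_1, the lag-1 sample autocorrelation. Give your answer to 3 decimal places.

0.355

Mean ȳ = (1.0 − 0.8 + 3.4 + 2.4 + 5.6 + 7.3)/6 = 3.1500
Deviations from mean: -2.1500, -3.9500, 0.2500, -0.7500, 2.4500, 4.1500
Σ(y_t−ȳ)(y_{t+1}−ȳ) = (8.4925) + (-0.9875) + (-0.1875) + (-1.8375) + (10.1675) = 15.6475
Denominator Σ(y_t−ȳ)² = 44.0750
r_1 = 15.6475 / 44.0750 = 0.355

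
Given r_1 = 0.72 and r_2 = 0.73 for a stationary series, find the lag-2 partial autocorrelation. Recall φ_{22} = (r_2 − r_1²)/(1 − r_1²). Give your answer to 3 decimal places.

0.439

φ_{22} = (r_2 − r_1²) / (1 − r_1²)
r_1² = (0.72)² = 0.5184
Numerator = 0.73 − 0.5184 = 0.2116; denominator = 1 − 0.5184 = 0.4816
φ_{22} = 0.2116 / 0.4816 = 0.439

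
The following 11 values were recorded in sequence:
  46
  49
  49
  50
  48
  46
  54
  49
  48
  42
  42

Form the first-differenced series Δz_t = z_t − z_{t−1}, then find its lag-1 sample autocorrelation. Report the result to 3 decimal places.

-0.323

First differences Δz: 3, 0, 1, -2, -2, 8, -5, -1, -6, 0
Mean of differences = -0.4000
Numerator Σ(Δz_t−Δz̄)(Δz_{t+1}−Δz̄) = -45.9600
Denominator Σ(Δz_t−Δz̄)² = 142.4000
r_1(Δz) = -45.9600 / 142.4000 = -0.323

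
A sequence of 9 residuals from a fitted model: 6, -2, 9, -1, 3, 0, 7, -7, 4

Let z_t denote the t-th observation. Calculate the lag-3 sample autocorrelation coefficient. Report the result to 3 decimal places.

Mean z̄ = (6 − 2 + 9 − 1 + 3 + 0 + 7 − 7 + 4)/9 = 2.1111
Σ(z_t−z̄)(z_{t+3}−z̄) = (-12.0988) + (-3.6543) + (-14.5432) + (-15.2099) + (-8.0988) + (-3.9877) = -57.5926
Denominator Σ(z_t−z̄)² = 204.8889
r_3 = -57.5926 / 204.8889 = -0.281

-0.281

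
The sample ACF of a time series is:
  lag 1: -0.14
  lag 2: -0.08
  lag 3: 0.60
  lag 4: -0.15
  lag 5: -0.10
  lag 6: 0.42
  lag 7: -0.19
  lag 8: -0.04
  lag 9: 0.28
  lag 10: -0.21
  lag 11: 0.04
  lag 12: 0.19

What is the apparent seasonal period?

The largest autocorrelation is r_3 = 0.60, with weaker echoes at lags 6 (0.42), 9 (0.28) and 12 (0.19); the remaining lags stay at or below 0.04.
The dominant spike at lag 3 indicates a seasonal period of 3.

3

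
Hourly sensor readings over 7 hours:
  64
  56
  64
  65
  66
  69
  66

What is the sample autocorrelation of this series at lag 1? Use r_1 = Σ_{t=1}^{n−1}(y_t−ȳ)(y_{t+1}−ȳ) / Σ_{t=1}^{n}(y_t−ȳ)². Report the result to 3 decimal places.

Mean ȳ = (64 + 56 + 64 + 65 + 66 + 69 + 66)/7 = 64.2857
Σ(y_t−ȳ)(y_{t+1}−ȳ) = (2.3673) + (2.3673) + (-0.2041) + (1.2245) + (8.0816) + (8.0816) = 21.9184
Denominator Σ(y_t−ȳ)² = 97.4286
r_1 = 21.9184 / 97.4286 = 0.225

0.225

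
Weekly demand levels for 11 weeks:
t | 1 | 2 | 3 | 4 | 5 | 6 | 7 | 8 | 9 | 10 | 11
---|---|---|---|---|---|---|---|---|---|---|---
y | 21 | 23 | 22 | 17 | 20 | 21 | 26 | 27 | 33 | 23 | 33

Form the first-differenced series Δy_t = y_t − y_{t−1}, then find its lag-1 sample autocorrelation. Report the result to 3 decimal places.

First differences Δy: 2, -1, -5, 3, 1, 5, 1, 6, -10, 10
Mean of differences = 1.2000
Numerator Σ(Δy_t−Δȳ)(Δy_{t+1}−Δȳ) = -154.4400
Denominator Σ(Δy_t−Δȳ)² = 287.6000
r_1(Δy) = -154.4400 / 287.6000 = -0.537

-0.537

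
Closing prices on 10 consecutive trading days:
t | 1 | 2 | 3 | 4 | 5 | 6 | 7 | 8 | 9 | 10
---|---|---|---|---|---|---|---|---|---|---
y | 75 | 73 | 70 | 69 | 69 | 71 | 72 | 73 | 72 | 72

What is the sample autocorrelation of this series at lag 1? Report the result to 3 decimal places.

0.495

Mean ȳ = (75 + 73 + 70 + 69 + 69 + 71 + 72 + 73 + 72 + 72)/10 = 71.6000
Numerator Σ_{t=1}^{9}(y_t−ȳ)(y_{t+1}−ȳ) = 16.0400
Denominator Σ(y_t−ȳ)² = 32.4000
r_1 = 16.0400 / 32.4000 = 0.495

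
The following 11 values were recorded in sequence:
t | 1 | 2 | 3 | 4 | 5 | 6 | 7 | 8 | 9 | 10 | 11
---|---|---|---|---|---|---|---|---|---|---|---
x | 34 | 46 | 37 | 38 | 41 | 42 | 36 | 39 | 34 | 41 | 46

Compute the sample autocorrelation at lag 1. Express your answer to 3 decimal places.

-0.280

Mean x̄ = (34 + 46 + 37 + 38 + 41 + 42 + 36 + 39 + 34 + 41 + 46)/11 = 39.4545
Numerator Σ_{t=1}^{10}(x_t−x̄)(x_{t+1}−x̄) = -49.5702
Denominator Σ(x_t−x̄)² = 176.7273
r_1 = -49.5702 / 176.7273 = -0.280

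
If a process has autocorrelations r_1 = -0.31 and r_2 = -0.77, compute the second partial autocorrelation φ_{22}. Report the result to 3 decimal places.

-0.958

φ_{22} = (r_2 − r_1²) / (1 − r_1²)
r_1² = (-0.31)² = 0.0961
Numerator = -0.77 − 0.0961 = -0.8661; denominator = 1 − 0.0961 = 0.9039
φ_{22} = -0.8661 / 0.9039 = -0.958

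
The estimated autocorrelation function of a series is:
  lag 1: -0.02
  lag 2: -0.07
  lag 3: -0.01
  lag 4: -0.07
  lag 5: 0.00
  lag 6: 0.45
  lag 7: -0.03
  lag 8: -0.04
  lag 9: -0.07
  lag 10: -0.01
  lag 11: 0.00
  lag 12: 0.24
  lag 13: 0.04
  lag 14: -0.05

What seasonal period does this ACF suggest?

6

The largest autocorrelation is r_6 = 0.45, with a weaker echo at lag 12 (0.24); the remaining lags stay at or below 0.04.
The dominant spike at lag 6 indicates a seasonal period of 6.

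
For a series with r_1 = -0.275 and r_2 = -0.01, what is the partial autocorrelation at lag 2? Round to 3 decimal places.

-0.093

φ_{22} = (r_2 − r_1²) / (1 − r_1²)
r_1² = (-0.275)² = 0.075625
Numerator = -0.01 − 0.0756 = -0.0856; denominator = 1 − 0.0756 = 0.9244
φ_{22} = -0.0856 / 0.9244 = -0.093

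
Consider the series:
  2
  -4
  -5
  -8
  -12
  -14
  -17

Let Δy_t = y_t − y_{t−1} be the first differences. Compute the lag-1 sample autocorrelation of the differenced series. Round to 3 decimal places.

-0.451

First differences Δy: -6, -1, -3, -4, -2, -3
Mean of differences = -3.1667
Numerator Σ(Δy_t−Δȳ)(Δy_{t+1}−Δȳ) = -6.6944
Denominator Σ(Δy_t−Δȳ)² = 14.8333
r_1(Δy) = -6.6944 / 14.8333 = -0.451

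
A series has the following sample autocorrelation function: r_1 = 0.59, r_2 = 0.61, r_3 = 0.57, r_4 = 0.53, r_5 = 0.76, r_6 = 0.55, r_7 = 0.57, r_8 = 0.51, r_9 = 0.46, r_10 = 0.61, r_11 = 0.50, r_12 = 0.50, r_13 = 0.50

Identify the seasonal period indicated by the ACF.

5

The largest autocorrelation is r_5 = 0.76; the remaining lags stay at or below 0.61.
The dominant spike at lag 5 indicates a seasonal period of 5.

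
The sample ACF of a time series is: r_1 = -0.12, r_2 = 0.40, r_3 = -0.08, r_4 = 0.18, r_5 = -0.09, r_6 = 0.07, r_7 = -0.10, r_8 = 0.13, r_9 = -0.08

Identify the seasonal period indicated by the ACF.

2

The largest autocorrelation is r_2 = 0.40, with a weaker echo at lag 4 (0.18); the remaining lags stay at or below 0.13.
The dominant spike at lag 2 indicates a seasonal period of 2.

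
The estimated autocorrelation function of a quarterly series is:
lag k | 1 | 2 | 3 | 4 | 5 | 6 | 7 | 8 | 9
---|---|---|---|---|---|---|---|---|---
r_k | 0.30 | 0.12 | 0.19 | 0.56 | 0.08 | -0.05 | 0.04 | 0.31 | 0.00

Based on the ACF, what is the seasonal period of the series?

4

The largest autocorrelation is r_4 = 0.56, with a weaker echo at lag 8 (0.31); the remaining lags stay at or below 0.30. The elevated value at lag 1 (0.30), dropping to 0.12 at lag 2, reflects decaying short-term dependence rather than seasonality.
The dominant spike at lag 4 indicates a seasonal period of 4.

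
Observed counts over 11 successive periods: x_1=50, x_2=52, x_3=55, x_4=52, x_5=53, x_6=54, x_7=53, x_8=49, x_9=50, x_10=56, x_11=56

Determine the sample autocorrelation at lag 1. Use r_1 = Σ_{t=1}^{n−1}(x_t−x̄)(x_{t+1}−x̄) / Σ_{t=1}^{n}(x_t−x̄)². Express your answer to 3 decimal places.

0.174

Mean x̄ = (50 + 52 + 55 + 52 + 53 + 54 + 53 + 49 + 50 + 56 + 56)/11 = 52.7273
Numerator Σ_{t=1}^{10}(x_t−x̄)(x_{t+1}−x̄) = 10.1074
Denominator Σ(x_t−x̄)² = 58.1818
r_1 = 10.1074 / 58.1818 = 0.174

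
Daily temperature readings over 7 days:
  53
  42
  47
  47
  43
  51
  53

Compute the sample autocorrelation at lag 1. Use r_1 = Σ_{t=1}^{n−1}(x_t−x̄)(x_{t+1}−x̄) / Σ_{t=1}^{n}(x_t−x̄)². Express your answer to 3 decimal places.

-0.148

Mean x̄ = (53 + 42 + 47 + 47 + 43 + 51 + 53)/7 = 48.0000
Deviations from mean: 5.0000, -6.0000, -1.0000, -1.0000, -5.0000, 3.0000, 5.0000
Σ(x_t−x̄)(x_{t+1}−x̄) = (-30.0000) + (6.0000) + (1.0000) + (5.0000) + (-15.0000) + (15.0000) = -18.0000
Denominator Σ(x_t−x̄)² = 122.0000
r_1 = -18.0000 / 122.0000 = -0.148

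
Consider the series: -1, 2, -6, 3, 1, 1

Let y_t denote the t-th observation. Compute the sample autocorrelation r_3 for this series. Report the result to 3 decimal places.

-0.135

Mean ȳ = (-1 + 2 − 6 + 3 + 1 + 1)/6 = 0.0000
Σ(y_t−ȳ)(y_{t+3}−ȳ) = (-3.0000) + (2.0000) + (-6.0000) = -7.0000
Denominator Σ(y_t−ȳ)² = 52.0000
r_3 = -7.0000 / 52.0000 = -0.135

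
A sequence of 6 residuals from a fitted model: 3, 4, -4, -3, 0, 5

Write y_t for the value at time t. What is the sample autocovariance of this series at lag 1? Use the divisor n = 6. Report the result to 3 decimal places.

1.634

Mean ȳ = (3 + 4 − 4 − 3 + 0 + 5)/6 = 0.8333
Σ_{t=1}^{5}(y_t−ȳ)(y_{t+1}−ȳ) = 9.8056
γ_1 = 9.8056 / 6 = 1.634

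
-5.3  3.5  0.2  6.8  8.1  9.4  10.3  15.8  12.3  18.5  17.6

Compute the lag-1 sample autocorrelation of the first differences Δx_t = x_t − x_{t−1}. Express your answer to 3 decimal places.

-0.729

First differences Δx: 8.8, -3.3, 6.6, 1.3, 1.3, 0.9, 5.5, -3.5, 6.2, -0.9
Mean of differences = 2.2900
Numerator Σ(Δx_t−Δx̄)(Δx_{t+1}−Δx̄) = -120.5541
Denominator Σ(Δx_t−Δx̄)² = 165.3890
r_1(Δx) = -120.5541 / 165.3890 = -0.729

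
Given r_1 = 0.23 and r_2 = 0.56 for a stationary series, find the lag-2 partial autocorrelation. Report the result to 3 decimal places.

φ_{22} = (r_2 − r_1²) / (1 − r_1²)
r_1² = (0.23)² = 0.0529
Numerator = 0.56 − 0.0529 = 0.5071; denominator = 1 − 0.0529 = 0.9471
φ_{22} = 0.5071 / 0.9471 = 0.535

0.535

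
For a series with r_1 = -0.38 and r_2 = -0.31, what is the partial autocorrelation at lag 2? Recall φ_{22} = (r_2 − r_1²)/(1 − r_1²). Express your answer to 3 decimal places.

φ_{22} = (r_2 − r_1²) / (1 − r_1²)
r_1² = (-0.38)² = 0.1444
Numerator = -0.31 − 0.1444 = -0.4544; denominator = 1 − 0.1444 = 0.8556
φ_{22} = -0.4544 / 0.8556 = -0.531

-0.531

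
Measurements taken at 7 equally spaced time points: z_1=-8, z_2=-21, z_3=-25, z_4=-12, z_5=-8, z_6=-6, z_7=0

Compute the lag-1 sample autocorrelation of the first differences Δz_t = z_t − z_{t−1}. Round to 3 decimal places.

0.126

First differences Δz: -13, -4, 13, 4, 2, 6
Mean of differences = 1.3333
Numerator Σ(Δz_t−Δz̄)(Δz_{t+1}−Δz̄) = 50.2222
Denominator Σ(Δz_t−Δz̄)² = 399.3333
r_1(Δz) = 50.2222 / 399.3333 = 0.126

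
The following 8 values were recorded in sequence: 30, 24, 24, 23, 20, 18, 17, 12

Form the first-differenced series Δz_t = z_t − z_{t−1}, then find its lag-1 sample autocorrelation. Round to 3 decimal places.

First differences Δz: -6, 0, -1, -3, -2, -1, -5
Mean of differences = -2.5714
Numerator Σ(Δz_t−Δz̄)(Δz_{t+1}−Δz̄) = -8.6122
Denominator Σ(Δz_t−Δz̄)² = 29.7143
r_1(Δz) = -8.6122 / 29.7143 = -0.290

-0.290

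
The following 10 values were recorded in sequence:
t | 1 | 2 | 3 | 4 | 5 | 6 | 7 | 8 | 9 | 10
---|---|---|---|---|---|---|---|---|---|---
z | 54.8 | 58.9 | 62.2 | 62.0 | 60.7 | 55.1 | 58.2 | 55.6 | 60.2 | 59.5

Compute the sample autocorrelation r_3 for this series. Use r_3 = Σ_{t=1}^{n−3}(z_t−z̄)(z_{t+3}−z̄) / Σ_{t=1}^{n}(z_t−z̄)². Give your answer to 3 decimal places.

Mean z̄ = (54.8 + 58.9 + 62.2 + 62.0 + 60.7 + 55.1 + 58.2 + 55.6 + 60.2 + 59.5)/10 = 58.7200
Numerator Σ_{t=1}^{7}(z_t−z̄)(z_{t+3}−z̄) = -38.7452
Denominator Σ(z_t−z̄)² = 68.0960
r_3 = -38.7452 / 68.0960 = -0.569

-0.569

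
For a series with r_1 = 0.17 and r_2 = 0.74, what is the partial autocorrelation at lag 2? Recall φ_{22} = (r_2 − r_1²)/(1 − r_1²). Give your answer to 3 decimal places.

0.732

φ_{22} = (r_2 − r_1²) / (1 − r_1²)
r_1² = (0.17)² = 0.0289
Numerator = 0.74 − 0.0289 = 0.7111; denominator = 1 − 0.0289 = 0.9711
φ_{22} = 0.7111 / 0.9711 = 0.732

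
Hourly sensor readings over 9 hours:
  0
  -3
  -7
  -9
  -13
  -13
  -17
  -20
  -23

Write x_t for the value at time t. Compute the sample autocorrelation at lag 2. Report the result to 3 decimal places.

0.312

Mean x̄ = (0 − 3 − 7 − 9 − 13 − 13 − 17 − 20 − 23)/9 = -11.6667
Σ(x_t−x̄)(x_{t+2}−x̄) = (54.4444) + (23.1111) + (-6.2222) + (-3.5556) + (7.1111) + (11.1111) + (60.4444) = 146.4444
Denominator Σ(x_t−x̄)² = 470.0000
r_2 = 146.4444 / 470.0000 = 0.312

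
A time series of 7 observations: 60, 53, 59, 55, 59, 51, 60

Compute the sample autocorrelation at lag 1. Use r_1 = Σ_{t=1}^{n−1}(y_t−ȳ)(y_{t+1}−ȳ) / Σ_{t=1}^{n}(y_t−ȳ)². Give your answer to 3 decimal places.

-0.741

Mean ȳ = (60 + 53 + 59 + 55 + 59 + 51 + 60)/7 = 56.7143
Numerator Σ_{t=1}^{6}(y_t−ȳ)(y_{t+1}−ȳ) = -60.3673
Denominator Σ(y_t−ȳ)² = 81.4286
r_1 = -60.3673 / 81.4286 = -0.741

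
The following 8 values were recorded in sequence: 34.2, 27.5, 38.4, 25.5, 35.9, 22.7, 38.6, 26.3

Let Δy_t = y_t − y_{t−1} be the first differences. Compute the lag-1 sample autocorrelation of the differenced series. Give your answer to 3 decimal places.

-0.873

First differences Δy: -6.7, 10.9, -12.9, 10.4, -13.2, 15.9, -12.3
Mean of differences = -1.1286
Numerator Σ(Δy_t−Δȳ)(Δy_{t+1}−Δȳ) = -879.2765
Denominator Σ(Δy_t−Δȳ)² = 1007.6943
r_1(Δy) = -879.2765 / 1007.6943 = -0.873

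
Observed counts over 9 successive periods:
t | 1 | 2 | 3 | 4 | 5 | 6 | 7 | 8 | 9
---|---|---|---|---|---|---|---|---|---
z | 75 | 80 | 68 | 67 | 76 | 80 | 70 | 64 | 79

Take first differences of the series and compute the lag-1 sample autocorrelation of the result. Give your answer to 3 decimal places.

First differences Δz: 5, -12, -1, 9, 4, -10, -6, 15
Mean of differences = 0.5000
Numerator Σ(Δz_t−Δz̄)(Δz_{t+1}−Δz̄) = -83.2500
Denominator Σ(Δz_t−Δz̄)² = 626.0000
r_1(Δz) = -83.2500 / 626.0000 = -0.133

-0.133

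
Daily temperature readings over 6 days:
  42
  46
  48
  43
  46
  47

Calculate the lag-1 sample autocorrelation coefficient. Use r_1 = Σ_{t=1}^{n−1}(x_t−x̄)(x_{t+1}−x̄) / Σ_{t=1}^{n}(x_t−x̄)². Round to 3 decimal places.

-0.260

Mean x̄ = (42 + 46 + 48 + 43 + 46 + 47)/6 = 45.3333
Deviations from mean: -3.3333, 0.6667, 2.6667, -2.3333, 0.6667, 1.6667
Numerator Σ_{t=1}^{5}(x_t−x̄)(x_{t+1}−x̄) = -7.1111
Denominator Σ(x_t−x̄)² = 27.3333
r_1 = -7.1111 / 27.3333 = -0.260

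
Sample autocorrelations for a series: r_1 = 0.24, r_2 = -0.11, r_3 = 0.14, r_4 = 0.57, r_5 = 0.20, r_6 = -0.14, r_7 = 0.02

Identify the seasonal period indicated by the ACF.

4

The largest autocorrelation is r_4 = 0.57; the remaining lags stay at or below 0.24.
The dominant spike at lag 4 indicates a seasonal period of 4.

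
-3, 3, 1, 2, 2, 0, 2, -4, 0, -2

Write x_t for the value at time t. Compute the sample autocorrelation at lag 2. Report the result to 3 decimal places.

0.328

Mean x̄ = (-3 + 3 + 1 + 2 + 2 + 0 + 2 − 4 + 0 − 2)/10 = 0.1000
Numerator Σ_{t=1}^{8}(x_t−x̄)(x_{t+2}−x̄) = 16.6800
Denominator Σ(x_t−x̄)² = 50.9000
r_2 = 16.6800 / 50.9000 = 0.328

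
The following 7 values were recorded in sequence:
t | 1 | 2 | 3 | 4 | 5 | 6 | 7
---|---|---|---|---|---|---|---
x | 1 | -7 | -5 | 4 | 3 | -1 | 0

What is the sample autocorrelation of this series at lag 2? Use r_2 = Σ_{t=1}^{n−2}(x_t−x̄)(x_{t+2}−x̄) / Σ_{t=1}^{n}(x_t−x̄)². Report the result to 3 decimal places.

-0.530

Mean x̄ = (1 − 7 − 5 + 4 + 3 − 1 + 0)/7 = -0.7143
Deviations from mean: 1.7143, -6.2857, -4.2857, 4.7143, 3.7143, -0.2857, 0.7143
Σ(x_t−x̄)(x_{t+2}−x̄) = (-7.3469) + (-29.6327) + (-15.9184) + (-1.3469) + (2.6531) = -51.5918
Denominator Σ(x_t−x̄)² = 97.4286
r_2 = -51.5918 / 97.4286 = -0.530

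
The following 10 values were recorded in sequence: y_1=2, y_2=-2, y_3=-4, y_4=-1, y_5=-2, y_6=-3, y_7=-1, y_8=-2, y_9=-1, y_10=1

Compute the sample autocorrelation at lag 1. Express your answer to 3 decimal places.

Mean ȳ = (2 − 2 − 4 − 1 − 2 − 3 − 1 − 2 − 1 + 1)/10 = -1.3000
Numerator Σ_{t=1}^{9}(y_t−ȳ)(y_{t+1}−ȳ) = -0.4900
Denominator Σ(y_t−ȳ)² = 28.1000
r_1 = -0.4900 / 28.1000 = -0.017

-0.017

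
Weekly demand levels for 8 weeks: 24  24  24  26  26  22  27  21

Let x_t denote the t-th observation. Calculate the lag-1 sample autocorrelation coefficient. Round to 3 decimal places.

-0.553

Mean x̄ = (24 + 24 + 24 + 26 + 26 + 22 + 27 + 21)/8 = 24.2500
Deviations from mean: -0.2500, -0.2500, -0.2500, 1.7500, 1.7500, -2.2500, 2.7500, -3.2500
Numerator Σ_{t=1}^{7}(x_t−x̄)(x_{t+1}−x̄) = -16.3125
Denominator Σ(x_t−x̄)² = 29.5000
r_1 = -16.3125 / 29.5000 = -0.553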